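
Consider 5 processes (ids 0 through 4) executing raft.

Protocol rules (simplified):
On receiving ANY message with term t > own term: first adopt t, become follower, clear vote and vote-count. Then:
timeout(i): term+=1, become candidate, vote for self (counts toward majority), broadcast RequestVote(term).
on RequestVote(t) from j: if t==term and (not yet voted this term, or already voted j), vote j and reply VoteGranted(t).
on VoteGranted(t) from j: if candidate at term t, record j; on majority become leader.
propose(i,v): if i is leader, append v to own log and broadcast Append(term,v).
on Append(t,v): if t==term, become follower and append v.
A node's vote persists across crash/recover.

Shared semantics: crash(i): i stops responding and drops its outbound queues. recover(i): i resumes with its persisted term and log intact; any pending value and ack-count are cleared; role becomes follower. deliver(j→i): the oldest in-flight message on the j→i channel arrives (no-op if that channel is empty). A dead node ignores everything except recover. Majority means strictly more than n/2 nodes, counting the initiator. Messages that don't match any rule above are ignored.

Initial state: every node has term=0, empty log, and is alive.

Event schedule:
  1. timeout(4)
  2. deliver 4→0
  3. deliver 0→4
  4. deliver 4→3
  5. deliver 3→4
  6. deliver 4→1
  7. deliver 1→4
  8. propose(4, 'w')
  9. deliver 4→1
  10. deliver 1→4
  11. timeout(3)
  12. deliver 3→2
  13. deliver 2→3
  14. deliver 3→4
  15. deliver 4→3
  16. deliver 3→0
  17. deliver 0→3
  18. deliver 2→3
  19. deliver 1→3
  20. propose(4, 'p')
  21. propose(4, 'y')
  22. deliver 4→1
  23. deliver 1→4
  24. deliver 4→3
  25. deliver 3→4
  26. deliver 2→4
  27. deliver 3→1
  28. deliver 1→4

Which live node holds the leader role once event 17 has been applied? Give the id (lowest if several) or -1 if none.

[1] timeout(4) → N4(cand t1 [-])
[2] deliver 4→0 → N0(foll t1 [-])
[3] deliver 0→4 → ∅
[4] deliver 4→3 → N3(foll t1 [-])
[5] deliver 3→4 → N4(lead t1 [-])
[6] deliver 4→1 → N1(foll t1 [-])
[7] deliver 1→4 → ∅
[8] propose(4,'w') → N4(lead t1 [w])
[9] deliver 4→1 → N1(foll t1 [w])
[10] deliver 1→4 → ∅
[11] timeout(3) → N3(cand t2 [-])
[12] deliver 3→2 → N2(foll t2 [-])
[13] deliver 2→3 → ∅
[14] deliver 3→4 → N4(foll t2 [w])
[15] deliver 4→3 → ∅
[16] deliver 3→0 → N0(foll t2 [-])
[17] deliver 0→3 → N3(lead t2 [-])

3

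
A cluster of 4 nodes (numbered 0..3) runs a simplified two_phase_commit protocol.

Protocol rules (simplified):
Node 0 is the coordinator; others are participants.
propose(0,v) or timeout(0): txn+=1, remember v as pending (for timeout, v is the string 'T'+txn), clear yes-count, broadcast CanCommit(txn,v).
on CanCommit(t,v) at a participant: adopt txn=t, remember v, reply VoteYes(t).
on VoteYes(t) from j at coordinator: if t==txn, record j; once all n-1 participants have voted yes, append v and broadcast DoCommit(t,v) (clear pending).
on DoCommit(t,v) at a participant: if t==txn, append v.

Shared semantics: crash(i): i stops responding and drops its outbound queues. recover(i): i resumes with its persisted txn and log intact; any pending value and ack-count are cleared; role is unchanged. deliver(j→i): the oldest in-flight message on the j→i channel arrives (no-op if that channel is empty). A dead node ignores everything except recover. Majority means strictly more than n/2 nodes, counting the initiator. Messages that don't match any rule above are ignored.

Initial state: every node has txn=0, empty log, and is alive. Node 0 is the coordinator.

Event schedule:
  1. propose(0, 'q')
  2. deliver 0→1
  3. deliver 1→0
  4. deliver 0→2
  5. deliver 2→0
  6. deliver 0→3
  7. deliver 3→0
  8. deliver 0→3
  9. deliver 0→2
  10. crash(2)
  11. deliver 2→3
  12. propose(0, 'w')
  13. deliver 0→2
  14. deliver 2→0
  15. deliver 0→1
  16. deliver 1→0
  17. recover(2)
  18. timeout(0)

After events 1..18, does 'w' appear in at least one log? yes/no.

e1 propose(0,'q'): 0[coor,t=1,-]
e2 deliver 0→1: 1[part,t=1,-]
e3 deliver 1→0: ·
e4 deliver 0→2: 2[part,t=1,-]
e5 deliver 2→0: ·
e6 deliver 0→3: 3[part,t=1,-]
e7 deliver 3→0: 0[coor,t=1,q]
e8 deliver 0→3: 3[part,t=1,q]
e9 deliver 0→2: 2[part,t=1,q]
e10 crash(2): 2[✗part,t=1,q]
e11 deliver 2→3: ·
e12 propose(0,'w'): 0[coor,t=2,q]
e13 deliver 0→2: ·
e14 deliver 2→0: ·
e15 deliver 0→1: 1[part,t=1,q]
e16 deliver 1→0: ·
e17 recover(2): 2[part,t=1,q]
e18 timeout(0): 0[coor,t=3,q]

no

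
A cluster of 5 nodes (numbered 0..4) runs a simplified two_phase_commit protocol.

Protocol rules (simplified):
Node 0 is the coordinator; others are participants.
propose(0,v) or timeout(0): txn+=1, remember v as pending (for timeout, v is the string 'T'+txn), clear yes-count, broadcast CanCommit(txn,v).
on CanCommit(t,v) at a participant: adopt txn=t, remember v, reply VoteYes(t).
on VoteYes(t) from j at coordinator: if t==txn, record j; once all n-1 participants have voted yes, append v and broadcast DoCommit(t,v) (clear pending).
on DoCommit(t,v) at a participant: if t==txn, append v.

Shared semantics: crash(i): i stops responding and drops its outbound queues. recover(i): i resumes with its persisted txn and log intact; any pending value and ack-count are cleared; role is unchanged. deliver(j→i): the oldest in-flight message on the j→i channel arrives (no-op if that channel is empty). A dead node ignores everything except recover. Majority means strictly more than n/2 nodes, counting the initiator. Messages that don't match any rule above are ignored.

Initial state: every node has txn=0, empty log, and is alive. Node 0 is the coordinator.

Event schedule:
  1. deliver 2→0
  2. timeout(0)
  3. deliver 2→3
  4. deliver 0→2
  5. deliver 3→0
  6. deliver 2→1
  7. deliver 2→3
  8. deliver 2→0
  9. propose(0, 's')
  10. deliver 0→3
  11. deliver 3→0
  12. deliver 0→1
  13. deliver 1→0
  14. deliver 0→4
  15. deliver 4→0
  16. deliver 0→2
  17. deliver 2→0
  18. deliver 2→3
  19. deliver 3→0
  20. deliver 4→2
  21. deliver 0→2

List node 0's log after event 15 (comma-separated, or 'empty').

empty

step 1 deliver 2→0: —
step 2 timeout(0): 0={coor,t=1,log=-}
step 3 deliver 2→3: —
step 4 deliver 0→2: 2={part,t=1,log=-}
step 5 deliver 3→0: —
step 6 deliver 2→1: —
step 7 deliver 2→3: —
step 8 deliver 2→0: —
step 9 propose(0,'s'): 0={coor,t=2,log=-}
step 10 deliver 0→3: 3={part,t=1,log=-}
step 11 deliver 3→0: —
step 12 deliver 0→1: 1={part,t=1,log=-}
step 13 deliver 1→0: —
step 14 deliver 0→4: 4={part,t=1,log=-}
step 15 deliver 4→0: —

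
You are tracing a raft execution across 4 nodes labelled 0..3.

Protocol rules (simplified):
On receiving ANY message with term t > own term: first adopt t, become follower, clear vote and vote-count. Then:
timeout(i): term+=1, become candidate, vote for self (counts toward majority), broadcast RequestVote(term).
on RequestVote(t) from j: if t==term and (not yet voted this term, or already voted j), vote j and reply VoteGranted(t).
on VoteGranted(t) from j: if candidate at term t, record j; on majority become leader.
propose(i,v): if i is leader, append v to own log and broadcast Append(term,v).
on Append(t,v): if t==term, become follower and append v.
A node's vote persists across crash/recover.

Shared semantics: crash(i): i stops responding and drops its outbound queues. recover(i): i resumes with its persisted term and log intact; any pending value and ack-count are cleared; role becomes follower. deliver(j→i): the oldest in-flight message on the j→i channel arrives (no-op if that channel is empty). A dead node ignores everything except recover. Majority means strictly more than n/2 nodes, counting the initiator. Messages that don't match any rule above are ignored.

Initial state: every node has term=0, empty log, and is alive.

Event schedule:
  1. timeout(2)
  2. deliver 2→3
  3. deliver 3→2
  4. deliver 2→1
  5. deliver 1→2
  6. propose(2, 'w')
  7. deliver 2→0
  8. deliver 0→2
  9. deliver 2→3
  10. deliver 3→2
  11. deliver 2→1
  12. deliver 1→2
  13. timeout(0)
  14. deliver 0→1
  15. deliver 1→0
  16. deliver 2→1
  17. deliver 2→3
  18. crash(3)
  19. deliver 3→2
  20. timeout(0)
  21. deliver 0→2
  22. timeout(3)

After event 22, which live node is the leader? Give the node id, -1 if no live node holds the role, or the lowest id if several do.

after 1 — timeout(2): n2:cand/t1/[-]
after 2 — deliver 2→3: n3:foll/t1/[-]
after 3 — deliver 3→2: ·
after 4 — deliver 2→1: n1:foll/t1/[-]
after 5 — deliver 1→2: n2:lead/t1/[-]
after 6 — propose(2,'w'): n2:lead/t1/[w]
after 7 — deliver 2→0: n0:foll/t1/[-]
after 8 — deliver 0→2: ·
after 9 — deliver 2→3: n3:foll/t1/[w]
after 10 — deliver 3→2: ·
after 11 — deliver 2→1: n1:foll/t1/[w]
after 12 — deliver 1→2: ·
after 13 — timeout(0): n0:cand/t2/[-]
after 14 — deliver 0→1: n1:foll/t2/[w]
after 15 — deliver 1→0: ·
after 16 — deliver 2→1: ·
after 17 — deliver 2→3: ·
after 18 — crash(3): n3:✗foll/t1/[w]
after 19 — deliver 3→2: ·
after 20 — timeout(0): n0:cand/t3/[-]
after 21 — deliver 0→2: n2:foll/t2/[w]
after 22 — timeout(3): ·

-1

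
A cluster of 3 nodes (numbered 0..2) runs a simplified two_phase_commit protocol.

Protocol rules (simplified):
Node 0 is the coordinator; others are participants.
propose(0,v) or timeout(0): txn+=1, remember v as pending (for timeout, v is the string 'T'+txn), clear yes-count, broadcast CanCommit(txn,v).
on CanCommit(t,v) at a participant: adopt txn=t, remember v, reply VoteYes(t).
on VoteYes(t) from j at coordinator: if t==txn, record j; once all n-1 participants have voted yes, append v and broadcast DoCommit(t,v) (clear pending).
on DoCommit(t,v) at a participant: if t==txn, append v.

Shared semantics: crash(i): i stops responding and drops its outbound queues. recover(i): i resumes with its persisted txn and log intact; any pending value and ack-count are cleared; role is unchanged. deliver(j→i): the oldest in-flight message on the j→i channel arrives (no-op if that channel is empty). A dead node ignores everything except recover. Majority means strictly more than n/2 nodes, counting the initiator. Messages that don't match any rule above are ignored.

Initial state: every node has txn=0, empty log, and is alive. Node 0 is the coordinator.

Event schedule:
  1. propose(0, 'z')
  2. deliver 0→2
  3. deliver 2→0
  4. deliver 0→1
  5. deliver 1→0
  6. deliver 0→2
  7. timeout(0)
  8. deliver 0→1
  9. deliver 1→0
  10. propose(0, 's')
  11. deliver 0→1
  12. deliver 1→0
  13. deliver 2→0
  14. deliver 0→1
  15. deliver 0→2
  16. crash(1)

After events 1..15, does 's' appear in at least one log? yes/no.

[1] propose(0,'z') → N0(coor t1 [-])
[2] deliver 0→2 → N2(part t1 [-])
[3] deliver 2→0 → ∅
[4] deliver 0→1 → N1(part t1 [-])
[5] deliver 1→0 → N0(coor t1 [z])
[6] deliver 0→2 → N2(part t1 [z])
[7] timeout(0) → N0(coor t2 [z])
[8] deliver 0→1 → N1(part t1 [z])
[9] deliver 1→0 → ∅
[10] propose(0,'s') → N0(coor t3 [z])
[11] deliver 0→1 → N1(part t2 [z])
[12] deliver 1→0 → ∅
[13] deliver 2→0 → ∅
[14] deliver 0→1 → N1(part t3 [z])
[15] deliver 0→2 → N2(part t2 [z])

no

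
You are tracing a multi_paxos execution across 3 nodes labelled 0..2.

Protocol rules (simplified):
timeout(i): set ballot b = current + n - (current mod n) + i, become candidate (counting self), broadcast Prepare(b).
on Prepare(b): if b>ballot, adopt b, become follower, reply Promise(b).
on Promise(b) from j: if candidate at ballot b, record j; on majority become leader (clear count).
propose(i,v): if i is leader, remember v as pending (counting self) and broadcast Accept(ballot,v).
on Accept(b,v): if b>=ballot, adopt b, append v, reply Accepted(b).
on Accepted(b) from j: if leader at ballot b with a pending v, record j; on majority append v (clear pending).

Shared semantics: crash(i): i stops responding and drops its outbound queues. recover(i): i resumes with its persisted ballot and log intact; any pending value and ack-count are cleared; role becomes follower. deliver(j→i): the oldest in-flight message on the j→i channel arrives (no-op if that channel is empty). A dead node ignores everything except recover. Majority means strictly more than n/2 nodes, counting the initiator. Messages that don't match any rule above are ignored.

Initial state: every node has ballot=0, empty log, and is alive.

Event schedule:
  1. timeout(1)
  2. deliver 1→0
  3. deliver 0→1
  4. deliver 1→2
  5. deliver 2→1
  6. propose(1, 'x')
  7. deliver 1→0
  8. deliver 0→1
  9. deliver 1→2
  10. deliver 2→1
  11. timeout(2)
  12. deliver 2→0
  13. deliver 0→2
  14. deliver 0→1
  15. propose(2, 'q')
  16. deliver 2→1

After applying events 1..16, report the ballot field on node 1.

8

step 1 timeout(1): 1={cand,b=4,log=-}
step 2 deliver 1→0: 0={foll,b=4,log=-}
step 3 deliver 0→1: 1={lead,b=4,log=-}
step 4 deliver 1→2: 2={foll,b=4,log=-}
step 5 deliver 2→1: —
step 6 propose(1,'x'): —
step 7 deliver 1→0: 0={foll,b=4,log=x}
step 8 deliver 0→1: 1={lead,b=4,log=x}
step 9 deliver 1→2: 2={foll,b=4,log=x}
step 10 deliver 2→1: —
step 11 timeout(2): 2={cand,b=8,log=x}
step 12 deliver 2→0: 0={foll,b=8,log=x}
step 13 deliver 0→2: 2={lead,b=8,log=x}
step 14 deliver 0→1: —
step 15 propose(2,'q'): —
step 16 deliver 2→1: 1={foll,b=8,log=x}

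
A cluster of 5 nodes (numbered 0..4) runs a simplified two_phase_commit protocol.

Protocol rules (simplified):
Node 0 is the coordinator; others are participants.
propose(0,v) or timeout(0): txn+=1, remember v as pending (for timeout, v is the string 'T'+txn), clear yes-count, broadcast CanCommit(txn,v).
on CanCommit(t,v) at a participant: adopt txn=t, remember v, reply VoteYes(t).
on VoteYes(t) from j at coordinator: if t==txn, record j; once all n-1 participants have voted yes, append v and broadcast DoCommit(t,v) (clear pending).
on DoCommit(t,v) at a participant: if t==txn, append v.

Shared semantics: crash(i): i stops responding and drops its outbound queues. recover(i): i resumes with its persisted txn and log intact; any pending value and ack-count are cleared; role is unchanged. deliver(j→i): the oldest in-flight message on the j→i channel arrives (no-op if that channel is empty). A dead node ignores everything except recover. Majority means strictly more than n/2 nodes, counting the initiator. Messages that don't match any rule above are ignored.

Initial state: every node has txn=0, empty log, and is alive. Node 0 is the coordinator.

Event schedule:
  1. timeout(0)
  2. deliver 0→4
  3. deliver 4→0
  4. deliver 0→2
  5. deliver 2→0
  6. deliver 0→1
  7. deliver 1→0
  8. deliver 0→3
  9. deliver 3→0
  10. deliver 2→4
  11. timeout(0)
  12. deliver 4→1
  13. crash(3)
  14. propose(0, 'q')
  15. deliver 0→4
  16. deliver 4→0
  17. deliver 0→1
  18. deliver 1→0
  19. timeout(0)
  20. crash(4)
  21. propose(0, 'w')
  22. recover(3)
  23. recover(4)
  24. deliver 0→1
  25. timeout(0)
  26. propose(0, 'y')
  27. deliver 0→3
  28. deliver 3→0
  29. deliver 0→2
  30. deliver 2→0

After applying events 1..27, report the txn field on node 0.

after 1 — timeout(0): n0:coor/t1/[-]
after 2 — deliver 0→4: n4:part/t1/[-]
after 3 — deliver 4→0: ·
after 4 — deliver 0→2: n2:part/t1/[-]
after 5 — deliver 2→0: ·
after 6 — deliver 0→1: n1:part/t1/[-]
after 7 — deliver 1→0: ·
after 8 — deliver 0→3: n3:part/t1/[-]
after 9 — deliver 3→0: n0:coor/t1/[T1]
after 10 — deliver 2→4: ·
after 11 — timeout(0): n0:coor/t2/[T1]
after 12 — deliver 4→1: ·
after 13 — crash(3): n3:✗part/t1/[-]
after 14 — propose(0,'q'): n0:coor/t3/[T1]
after 15 — deliver 0→4: n4:part/t1/[T1]
after 16 — deliver 4→0: ·
after 17 — deliver 0→1: n1:part/t1/[T1]
after 18 — deliver 1→0: ·
after 19 — timeout(0): n0:coor/t4/[T1]
after 20 — crash(4): n4:✗part/t1/[T1]
after 21 — propose(0,'w'): n0:coor/t5/[T1]
after 22 — recover(3): n3:part/t1/[-]
after 23 — recover(4): n4:part/t1/[T1]
after 24 — deliver 0→1: n1:part/t2/[T1]
after 25 — timeout(0): n0:coor/t6/[T1]
after 26 — propose(0,'y'): n0:coor/t7/[T1]
after 27 — deliver 0→3: n3:part/t1/[T1]

7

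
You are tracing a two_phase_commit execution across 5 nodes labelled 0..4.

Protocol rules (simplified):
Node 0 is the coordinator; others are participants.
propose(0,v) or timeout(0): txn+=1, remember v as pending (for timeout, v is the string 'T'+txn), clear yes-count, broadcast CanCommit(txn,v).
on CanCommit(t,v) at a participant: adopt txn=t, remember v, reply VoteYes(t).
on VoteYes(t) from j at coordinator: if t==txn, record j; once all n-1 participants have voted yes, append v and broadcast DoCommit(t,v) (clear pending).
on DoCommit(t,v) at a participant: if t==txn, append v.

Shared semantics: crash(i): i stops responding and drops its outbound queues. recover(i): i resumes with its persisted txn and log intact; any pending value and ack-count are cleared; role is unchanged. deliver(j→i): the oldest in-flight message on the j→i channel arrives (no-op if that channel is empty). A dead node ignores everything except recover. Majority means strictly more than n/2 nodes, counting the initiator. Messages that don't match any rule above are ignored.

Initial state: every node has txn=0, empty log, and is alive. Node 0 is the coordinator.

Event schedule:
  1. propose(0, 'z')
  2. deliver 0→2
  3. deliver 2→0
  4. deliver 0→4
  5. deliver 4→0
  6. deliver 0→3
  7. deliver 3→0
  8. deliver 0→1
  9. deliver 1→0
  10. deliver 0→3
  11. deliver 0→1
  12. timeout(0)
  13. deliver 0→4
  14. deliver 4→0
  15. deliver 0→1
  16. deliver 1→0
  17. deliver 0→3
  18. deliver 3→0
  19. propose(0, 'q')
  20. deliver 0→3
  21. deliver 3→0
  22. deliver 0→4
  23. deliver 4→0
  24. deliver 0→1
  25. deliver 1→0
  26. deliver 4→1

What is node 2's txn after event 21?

e1 propose(0,'z'): 0[coor,t=1,-]
e2 deliver 0→2: 2[part,t=1,-]
e3 deliver 2→0: ·
e4 deliver 0→4: 4[part,t=1,-]
e5 deliver 4→0: ·
e6 deliver 0→3: 3[part,t=1,-]
e7 deliver 3→0: ·
e8 deliver 0→1: 1[part,t=1,-]
e9 deliver 1→0: 0[coor,t=1,z]
e10 deliver 0→3: 3[part,t=1,z]
e11 deliver 0→1: 1[part,t=1,z]
e12 timeout(0): 0[coor,t=2,z]
e13 deliver 0→4: 4[part,t=1,z]
e14 deliver 4→0: ·
e15 deliver 0→1: 1[part,t=2,z]
e16 deliver 1→0: ·
e17 deliver 0→3: 3[part,t=2,z]
e18 deliver 3→0: ·
e19 propose(0,'q'): 0[coor,t=3,z]
e20 deliver 0→3: 3[part,t=3,z]
e21 deliver 3→0: ·

1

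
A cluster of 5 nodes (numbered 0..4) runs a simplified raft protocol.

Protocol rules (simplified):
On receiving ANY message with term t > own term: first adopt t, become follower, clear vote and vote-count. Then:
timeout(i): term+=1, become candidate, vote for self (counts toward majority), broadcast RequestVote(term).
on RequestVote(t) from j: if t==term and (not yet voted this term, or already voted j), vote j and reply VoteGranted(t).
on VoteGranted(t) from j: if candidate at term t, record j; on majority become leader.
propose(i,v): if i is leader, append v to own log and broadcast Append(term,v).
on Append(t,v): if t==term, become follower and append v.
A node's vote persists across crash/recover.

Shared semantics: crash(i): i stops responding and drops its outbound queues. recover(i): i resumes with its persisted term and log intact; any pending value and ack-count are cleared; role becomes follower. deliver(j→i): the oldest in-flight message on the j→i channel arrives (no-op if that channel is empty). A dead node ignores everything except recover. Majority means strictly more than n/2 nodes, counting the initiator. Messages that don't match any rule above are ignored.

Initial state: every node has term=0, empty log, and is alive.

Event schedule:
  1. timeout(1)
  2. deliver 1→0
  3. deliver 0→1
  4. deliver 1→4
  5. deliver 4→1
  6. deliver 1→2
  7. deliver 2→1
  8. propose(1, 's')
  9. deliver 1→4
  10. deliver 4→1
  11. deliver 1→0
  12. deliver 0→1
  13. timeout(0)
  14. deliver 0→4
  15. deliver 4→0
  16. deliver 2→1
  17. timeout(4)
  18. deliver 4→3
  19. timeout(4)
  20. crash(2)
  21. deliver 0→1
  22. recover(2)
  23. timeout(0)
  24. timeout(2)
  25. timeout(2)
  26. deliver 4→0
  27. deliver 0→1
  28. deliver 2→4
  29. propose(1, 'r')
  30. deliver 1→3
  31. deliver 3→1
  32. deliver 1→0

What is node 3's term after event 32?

3

step 1 timeout(1): 1={cand,t=1,log=-}
step 2 deliver 1→0: 0={foll,t=1,log=-}
step 3 deliver 0→1: —
step 4 deliver 1→4: 4={foll,t=1,log=-}
step 5 deliver 4→1: 1={lead,t=1,log=-}
step 6 deliver 1→2: 2={foll,t=1,log=-}
step 7 deliver 2→1: —
step 8 propose(1,'s'): 1={lead,t=1,log=s}
step 9 deliver 1→4: 4={foll,t=1,log=s}
step 10 deliver 4→1: —
step 11 deliver 1→0: 0={foll,t=1,log=s}
step 12 deliver 0→1: —
step 13 timeout(0): 0={cand,t=2,log=s}
step 14 deliver 0→4: 4={foll,t=2,log=s}
step 15 deliver 4→0: —
step 16 deliver 2→1: —
step 17 timeout(4): 4={cand,t=3,log=s}
step 18 deliver 4→3: 3={foll,t=3,log=-}
step 19 timeout(4): 4={cand,t=4,log=s}
step 20 crash(2): 2={✗foll,t=1,log=-}
step 21 deliver 0→1: 1={foll,t=2,log=s}
step 22 recover(2): 2={foll,t=1,log=-}
step 23 timeout(0): 0={cand,t=3,log=s}
step 24 timeout(2): 2={cand,t=2,log=-}
step 25 timeout(2): 2={cand,t=3,log=-}
step 26 deliver 4→0: —
step 27 deliver 0→1: 1={foll,t=3,log=s}
step 28 deliver 2→4: —
step 29 propose(1,'r'): —
step 30 deliver 1→3: —
step 31 deliver 3→1: —
step 32 deliver 1→0: —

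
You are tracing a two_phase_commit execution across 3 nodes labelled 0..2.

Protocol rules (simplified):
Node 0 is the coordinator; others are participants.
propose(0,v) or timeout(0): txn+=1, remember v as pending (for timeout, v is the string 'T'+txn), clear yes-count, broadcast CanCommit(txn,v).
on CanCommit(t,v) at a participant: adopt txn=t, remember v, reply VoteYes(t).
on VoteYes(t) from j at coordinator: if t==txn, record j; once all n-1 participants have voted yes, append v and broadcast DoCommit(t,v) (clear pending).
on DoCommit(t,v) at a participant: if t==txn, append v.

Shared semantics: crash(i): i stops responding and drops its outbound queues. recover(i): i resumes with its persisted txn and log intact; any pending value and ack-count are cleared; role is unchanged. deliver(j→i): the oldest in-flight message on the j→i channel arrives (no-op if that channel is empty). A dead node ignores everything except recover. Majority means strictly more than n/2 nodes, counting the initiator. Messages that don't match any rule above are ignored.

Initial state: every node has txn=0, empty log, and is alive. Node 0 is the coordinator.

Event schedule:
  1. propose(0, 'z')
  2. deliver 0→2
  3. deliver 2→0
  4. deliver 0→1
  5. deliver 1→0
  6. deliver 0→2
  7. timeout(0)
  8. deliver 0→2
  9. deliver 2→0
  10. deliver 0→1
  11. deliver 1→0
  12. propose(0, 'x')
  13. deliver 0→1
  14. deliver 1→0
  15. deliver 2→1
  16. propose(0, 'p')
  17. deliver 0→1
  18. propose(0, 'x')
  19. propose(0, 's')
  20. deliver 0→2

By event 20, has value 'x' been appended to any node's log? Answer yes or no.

no

after 1 — propose(0,'z'): n0:coor/t1/[-]
after 2 — deliver 0→2: n2:part/t1/[-]
after 3 — deliver 2→0: ·
after 4 — deliver 0→1: n1:part/t1/[-]
after 5 — deliver 1→0: n0:coor/t1/[z]
after 6 — deliver 0→2: n2:part/t1/[z]
after 7 — timeout(0): n0:coor/t2/[z]
after 8 — deliver 0→2: n2:part/t2/[z]
after 9 — deliver 2→0: ·
after 10 — deliver 0→1: n1:part/t1/[z]
after 11 — deliver 1→0: ·
after 12 — propose(0,'x'): n0:coor/t3/[z]
after 13 — deliver 0→1: n1:part/t2/[z]
after 14 — deliver 1→0: ·
after 15 — deliver 2→1: ·
after 16 — propose(0,'p'): n0:coor/t4/[z]
after 17 — deliver 0→1: n1:part/t3/[z]
after 18 — propose(0,'x'): n0:coor/t5/[z]
after 19 — propose(0,'s'): n0:coor/t6/[z]
after 20 — deliver 0→2: n2:part/t3/[z]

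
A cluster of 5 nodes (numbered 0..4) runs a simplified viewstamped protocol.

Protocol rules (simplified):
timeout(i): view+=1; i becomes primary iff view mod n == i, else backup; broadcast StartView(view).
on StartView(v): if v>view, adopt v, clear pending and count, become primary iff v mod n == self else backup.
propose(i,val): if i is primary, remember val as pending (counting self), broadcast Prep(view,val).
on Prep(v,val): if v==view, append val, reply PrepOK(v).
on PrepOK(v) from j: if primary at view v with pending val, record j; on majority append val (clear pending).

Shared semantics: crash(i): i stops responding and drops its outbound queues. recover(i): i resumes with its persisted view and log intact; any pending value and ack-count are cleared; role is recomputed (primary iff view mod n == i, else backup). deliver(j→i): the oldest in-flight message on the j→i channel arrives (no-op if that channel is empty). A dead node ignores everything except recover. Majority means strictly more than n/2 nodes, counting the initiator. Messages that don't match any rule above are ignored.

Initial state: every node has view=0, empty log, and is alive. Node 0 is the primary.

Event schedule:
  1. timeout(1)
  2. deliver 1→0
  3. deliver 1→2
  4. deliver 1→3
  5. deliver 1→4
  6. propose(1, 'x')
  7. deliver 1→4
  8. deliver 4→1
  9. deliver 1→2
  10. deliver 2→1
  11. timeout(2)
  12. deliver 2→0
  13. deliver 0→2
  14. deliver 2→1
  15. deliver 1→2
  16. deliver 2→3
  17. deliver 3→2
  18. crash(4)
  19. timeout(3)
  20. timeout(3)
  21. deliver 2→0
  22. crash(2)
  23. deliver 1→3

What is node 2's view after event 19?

2

[1] timeout(1) → N1(prim v1 [-])
[2] deliver 1→0 → N0(back v1 [-])
[3] deliver 1→2 → N2(back v1 [-])
[4] deliver 1→3 → N3(back v1 [-])
[5] deliver 1→4 → N4(back v1 [-])
[6] propose(1,'x') → ∅
[7] deliver 1→4 → N4(back v1 [x])
[8] deliver 4→1 → ∅
[9] deliver 1→2 → N2(back v1 [x])
[10] deliver 2→1 → N1(prim v1 [x])
[11] timeout(2) → N2(prim v2 [x])
[12] deliver 2→0 → N0(back v2 [-])
[13] deliver 0→2 → ∅
[14] deliver 2→1 → N1(back v2 [x])
[15] deliver 1→2 → ∅
[16] deliver 2→3 → N3(back v2 [-])
[17] deliver 3→2 → ∅
[18] crash(4) → N4(✗back v1 [x])
[19] timeout(3) → N3(prim v3 [-])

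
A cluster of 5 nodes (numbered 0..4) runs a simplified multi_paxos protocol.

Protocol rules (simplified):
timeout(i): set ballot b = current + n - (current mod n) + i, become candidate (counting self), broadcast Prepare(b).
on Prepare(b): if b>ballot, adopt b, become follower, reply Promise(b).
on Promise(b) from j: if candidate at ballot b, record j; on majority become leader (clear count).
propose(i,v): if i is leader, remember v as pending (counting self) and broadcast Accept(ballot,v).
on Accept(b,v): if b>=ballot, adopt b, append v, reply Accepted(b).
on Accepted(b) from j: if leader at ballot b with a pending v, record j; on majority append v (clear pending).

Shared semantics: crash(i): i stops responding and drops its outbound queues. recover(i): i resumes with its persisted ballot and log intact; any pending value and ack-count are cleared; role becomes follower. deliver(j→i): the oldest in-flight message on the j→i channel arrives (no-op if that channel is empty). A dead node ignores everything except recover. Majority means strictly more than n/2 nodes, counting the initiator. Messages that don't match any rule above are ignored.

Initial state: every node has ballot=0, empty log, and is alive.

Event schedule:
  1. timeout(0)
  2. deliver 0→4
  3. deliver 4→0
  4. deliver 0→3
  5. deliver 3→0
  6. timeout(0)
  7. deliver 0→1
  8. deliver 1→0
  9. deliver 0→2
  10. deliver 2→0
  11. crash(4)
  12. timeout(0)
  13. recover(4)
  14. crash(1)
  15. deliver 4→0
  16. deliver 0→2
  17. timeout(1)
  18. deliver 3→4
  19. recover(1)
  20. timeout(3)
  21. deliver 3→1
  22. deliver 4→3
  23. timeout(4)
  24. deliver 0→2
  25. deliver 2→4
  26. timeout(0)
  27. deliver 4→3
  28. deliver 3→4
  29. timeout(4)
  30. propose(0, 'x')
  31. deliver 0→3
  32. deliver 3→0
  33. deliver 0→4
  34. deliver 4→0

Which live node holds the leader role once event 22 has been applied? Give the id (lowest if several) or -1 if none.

-1

step 1 timeout(0): 0={cand,b=5,log=-}
step 2 deliver 0→4: 4={foll,b=5,log=-}
step 3 deliver 4→0: —
step 4 deliver 0→3: 3={foll,b=5,log=-}
step 5 deliver 3→0: 0={lead,b=5,log=-}
step 6 timeout(0): 0={cand,b=10,log=-}
step 7 deliver 0→1: 1={foll,b=5,log=-}
step 8 deliver 1→0: —
step 9 deliver 0→2: 2={foll,b=5,log=-}
step 10 deliver 2→0: —
step 11 crash(4): 4={✗foll,b=5,log=-}
step 12 timeout(0): 0={cand,b=15,log=-}
step 13 recover(4): 4={foll,b=5,log=-}
step 14 crash(1): 1={✗foll,b=5,log=-}
step 15 deliver 4→0: —
step 16 deliver 0→2: 2={foll,b=10,log=-}
step 17 timeout(1): —
step 18 deliver 3→4: —
step 19 recover(1): 1={foll,b=5,log=-}
step 20 timeout(3): 3={cand,b=13,log=-}
step 21 deliver 3→1: 1={foll,b=13,log=-}
step 22 deliver 4→3: —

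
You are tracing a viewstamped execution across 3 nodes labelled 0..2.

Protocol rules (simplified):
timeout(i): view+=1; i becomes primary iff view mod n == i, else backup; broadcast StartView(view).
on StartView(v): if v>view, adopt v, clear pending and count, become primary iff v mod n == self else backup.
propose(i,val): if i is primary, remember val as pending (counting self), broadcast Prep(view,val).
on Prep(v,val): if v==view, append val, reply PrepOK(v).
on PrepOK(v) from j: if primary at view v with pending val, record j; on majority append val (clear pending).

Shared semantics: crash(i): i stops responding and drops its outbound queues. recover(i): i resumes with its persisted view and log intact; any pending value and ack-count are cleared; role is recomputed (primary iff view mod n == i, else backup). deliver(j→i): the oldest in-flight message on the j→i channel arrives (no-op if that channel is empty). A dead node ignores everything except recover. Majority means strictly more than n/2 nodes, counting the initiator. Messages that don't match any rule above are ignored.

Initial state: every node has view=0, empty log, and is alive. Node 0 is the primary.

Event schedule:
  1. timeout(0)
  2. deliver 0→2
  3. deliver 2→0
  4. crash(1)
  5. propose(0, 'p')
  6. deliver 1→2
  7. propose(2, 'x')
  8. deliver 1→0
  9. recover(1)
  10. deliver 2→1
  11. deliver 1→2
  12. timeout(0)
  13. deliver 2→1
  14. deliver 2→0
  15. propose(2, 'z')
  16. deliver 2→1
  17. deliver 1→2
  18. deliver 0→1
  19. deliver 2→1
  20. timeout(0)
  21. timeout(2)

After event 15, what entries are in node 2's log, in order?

empty

e1 timeout(0): 0[back,v=1,-]
e2 deliver 0→2: 2[back,v=1,-]
e3 deliver 2→0: ·
e4 crash(1): 1[✗back,v=0,-]
e5 propose(0,'p'): ·
e6 deliver 1→2: ·
e7 propose(2,'x'): ·
e8 deliver 1→0: ·
e9 recover(1): 1[back,v=0,-]
e10 deliver 2→1: ·
e11 deliver 1→2: ·
e12 timeout(0): 0[back,v=2,-]
e13 deliver 2→1: ·
e14 deliver 2→0: ·
e15 propose(2,'z'): ·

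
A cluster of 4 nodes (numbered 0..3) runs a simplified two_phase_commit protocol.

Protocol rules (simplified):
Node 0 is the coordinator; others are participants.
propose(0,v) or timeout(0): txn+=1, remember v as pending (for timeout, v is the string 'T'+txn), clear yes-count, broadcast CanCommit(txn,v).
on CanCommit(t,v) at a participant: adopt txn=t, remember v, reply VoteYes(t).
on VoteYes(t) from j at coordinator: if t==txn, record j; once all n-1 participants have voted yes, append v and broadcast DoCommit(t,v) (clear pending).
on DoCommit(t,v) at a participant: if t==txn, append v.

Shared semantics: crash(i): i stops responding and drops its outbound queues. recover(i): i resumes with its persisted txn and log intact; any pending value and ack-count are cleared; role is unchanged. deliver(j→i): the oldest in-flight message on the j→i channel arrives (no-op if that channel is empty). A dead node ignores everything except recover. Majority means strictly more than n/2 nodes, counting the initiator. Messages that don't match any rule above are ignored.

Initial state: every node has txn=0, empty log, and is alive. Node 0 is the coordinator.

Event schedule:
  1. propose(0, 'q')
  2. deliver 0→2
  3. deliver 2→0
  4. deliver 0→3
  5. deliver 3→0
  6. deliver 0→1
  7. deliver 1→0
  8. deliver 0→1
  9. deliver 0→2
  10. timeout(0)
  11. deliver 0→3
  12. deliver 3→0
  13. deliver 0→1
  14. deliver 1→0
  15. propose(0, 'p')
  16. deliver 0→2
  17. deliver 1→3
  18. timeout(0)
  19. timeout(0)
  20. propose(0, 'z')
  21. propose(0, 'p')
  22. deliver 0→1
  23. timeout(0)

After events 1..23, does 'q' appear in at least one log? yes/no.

1. propose(0,'q'):  <0:coor t1 ->
2. deliver 0→2:  <2:part t1 ->
3. deliver 2→0:  nop
4. deliver 0→3:  <3:part t1 ->
5. deliver 3→0:  nop
6. deliver 0→1:  <1:part t1 ->
7. deliver 1→0:  <0:coor t1 q>
8. deliver 0→1:  <1:part t1 q>
9. deliver 0→2:  <2:part t1 q>
10. timeout(0):  <0:coor t2 q>
11. deliver 0→3:  <3:part t1 q>
12. deliver 3→0:  nop
13. deliver 0→1:  <1:part t2 q>
14. deliver 1→0:  nop
15. propose(0,'p'):  <0:coor t3 q>
16. deliver 0→2:  <2:part t2 q>
17. deliver 1→3:  nop
18. timeout(0):  <0:coor t4 q>
19. timeout(0):  <0:coor t5 q>
20. propose(0,'z'):  <0:coor t6 q>
21. propose(0,'p'):  <0:coor t7 q>
22. deliver 0→1:  <1:part t3 q>
23. timeout(0):  <0:coor t8 q>

yes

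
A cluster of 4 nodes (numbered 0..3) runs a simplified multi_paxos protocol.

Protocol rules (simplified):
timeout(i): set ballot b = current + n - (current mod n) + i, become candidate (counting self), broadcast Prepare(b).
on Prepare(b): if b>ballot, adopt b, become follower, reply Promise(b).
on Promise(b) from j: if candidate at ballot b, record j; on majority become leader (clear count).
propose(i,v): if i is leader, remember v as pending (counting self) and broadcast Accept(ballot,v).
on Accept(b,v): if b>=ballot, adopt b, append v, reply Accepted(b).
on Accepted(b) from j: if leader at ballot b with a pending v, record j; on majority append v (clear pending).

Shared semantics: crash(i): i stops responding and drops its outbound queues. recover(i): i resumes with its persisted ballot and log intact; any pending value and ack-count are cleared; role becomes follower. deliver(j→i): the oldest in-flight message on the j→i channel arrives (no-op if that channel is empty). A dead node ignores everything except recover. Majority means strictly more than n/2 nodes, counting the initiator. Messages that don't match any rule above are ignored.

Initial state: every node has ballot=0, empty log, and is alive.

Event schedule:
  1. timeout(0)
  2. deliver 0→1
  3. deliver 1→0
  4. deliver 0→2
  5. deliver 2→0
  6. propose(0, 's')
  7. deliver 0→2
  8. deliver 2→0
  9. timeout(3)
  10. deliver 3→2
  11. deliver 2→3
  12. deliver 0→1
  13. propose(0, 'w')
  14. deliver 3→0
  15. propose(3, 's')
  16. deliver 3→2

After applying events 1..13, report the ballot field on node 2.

after 1 — timeout(0): n0:cand/b4/[-]
after 2 — deliver 0→1: n1:foll/b4/[-]
after 3 — deliver 1→0: ·
after 4 — deliver 0→2: n2:foll/b4/[-]
after 5 — deliver 2→0: n0:lead/b4/[-]
after 6 — propose(0,'s'): ·
after 7 — deliver 0→2: n2:foll/b4/[s]
after 8 — deliver 2→0: ·
after 9 — timeout(3): n3:cand/b7/[-]
after 10 — deliver 3→2: n2:foll/b7/[s]
after 11 — deliver 2→3: ·
after 12 — deliver 0→1: n1:foll/b4/[s]
after 13 — propose(0,'w'): ·

7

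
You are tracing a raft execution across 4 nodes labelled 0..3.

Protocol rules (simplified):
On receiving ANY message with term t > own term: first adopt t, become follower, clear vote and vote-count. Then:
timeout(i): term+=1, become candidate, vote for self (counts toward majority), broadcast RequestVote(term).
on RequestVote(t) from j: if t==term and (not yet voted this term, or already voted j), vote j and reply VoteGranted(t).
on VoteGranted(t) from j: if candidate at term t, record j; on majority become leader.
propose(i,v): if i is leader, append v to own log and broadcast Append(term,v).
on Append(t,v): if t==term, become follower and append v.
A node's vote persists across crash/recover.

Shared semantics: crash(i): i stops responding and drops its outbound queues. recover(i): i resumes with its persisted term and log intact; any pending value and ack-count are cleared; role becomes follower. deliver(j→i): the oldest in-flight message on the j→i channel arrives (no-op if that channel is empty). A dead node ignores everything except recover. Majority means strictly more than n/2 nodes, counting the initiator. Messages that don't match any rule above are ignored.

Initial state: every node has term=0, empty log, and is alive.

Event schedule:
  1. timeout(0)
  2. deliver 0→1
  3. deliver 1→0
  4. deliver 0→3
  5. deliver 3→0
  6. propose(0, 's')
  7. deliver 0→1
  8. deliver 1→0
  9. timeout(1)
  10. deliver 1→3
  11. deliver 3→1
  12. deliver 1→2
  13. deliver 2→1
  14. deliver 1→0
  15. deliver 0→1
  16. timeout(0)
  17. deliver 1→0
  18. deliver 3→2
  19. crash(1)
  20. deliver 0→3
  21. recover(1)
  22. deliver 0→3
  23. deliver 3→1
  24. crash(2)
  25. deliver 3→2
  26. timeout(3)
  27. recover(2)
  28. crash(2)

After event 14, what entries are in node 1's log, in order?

e1 timeout(0): 0[cand,t=1,-]
e2 deliver 0→1: 1[foll,t=1,-]
e3 deliver 1→0: ·
e4 deliver 0→3: 3[foll,t=1,-]
e5 deliver 3→0: 0[lead,t=1,-]
e6 propose(0,'s'): 0[lead,t=1,s]
e7 deliver 0→1: 1[foll,t=1,s]
e8 deliver 1→0: ·
e9 timeout(1): 1[cand,t=2,s]
e10 deliver 1→3: 3[foll,t=2,-]
e11 deliver 3→1: ·
e12 deliver 1→2: 2[foll,t=2,-]
e13 deliver 2→1: 1[lead,t=2,s]
e14 deliver 1→0: 0[foll,t=2,s]

s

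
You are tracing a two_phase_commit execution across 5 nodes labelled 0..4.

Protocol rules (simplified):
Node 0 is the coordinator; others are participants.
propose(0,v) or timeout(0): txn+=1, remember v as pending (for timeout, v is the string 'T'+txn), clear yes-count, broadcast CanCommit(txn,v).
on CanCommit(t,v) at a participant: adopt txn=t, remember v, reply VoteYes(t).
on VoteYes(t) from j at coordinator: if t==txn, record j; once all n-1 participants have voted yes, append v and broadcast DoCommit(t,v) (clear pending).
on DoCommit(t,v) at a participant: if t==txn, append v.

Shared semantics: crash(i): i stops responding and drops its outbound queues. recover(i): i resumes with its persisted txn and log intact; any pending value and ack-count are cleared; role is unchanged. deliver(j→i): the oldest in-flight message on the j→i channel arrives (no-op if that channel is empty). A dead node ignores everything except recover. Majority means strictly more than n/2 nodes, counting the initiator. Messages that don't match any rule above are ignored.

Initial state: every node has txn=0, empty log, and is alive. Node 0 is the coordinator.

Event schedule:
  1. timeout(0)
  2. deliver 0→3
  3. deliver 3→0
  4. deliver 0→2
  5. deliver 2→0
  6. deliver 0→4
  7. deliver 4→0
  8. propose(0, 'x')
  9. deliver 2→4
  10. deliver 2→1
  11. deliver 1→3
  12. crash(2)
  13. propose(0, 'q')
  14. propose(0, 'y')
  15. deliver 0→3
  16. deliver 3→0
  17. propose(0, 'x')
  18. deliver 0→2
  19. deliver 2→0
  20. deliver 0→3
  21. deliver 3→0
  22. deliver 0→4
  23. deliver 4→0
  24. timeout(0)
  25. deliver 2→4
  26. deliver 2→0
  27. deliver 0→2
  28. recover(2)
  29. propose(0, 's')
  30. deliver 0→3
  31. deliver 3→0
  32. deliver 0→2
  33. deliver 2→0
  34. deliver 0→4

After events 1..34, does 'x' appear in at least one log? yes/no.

1. timeout(0):  <0:coor t1 ->
2. deliver 0→3:  <3:part t1 ->
3. deliver 3→0:  nop
4. deliver 0→2:  <2:part t1 ->
5. deliver 2→0:  nop
6. deliver 0→4:  <4:part t1 ->
7. deliver 4→0:  nop
8. propose(0,'x'):  <0:coor t2 ->
9. deliver 2→4:  nop
10. deliver 2→1:  nop
11. deliver 1→3:  nop
12. crash(2):  <2:✗part t1 ->
13. propose(0,'q'):  <0:coor t3 ->
14. propose(0,'y'):  <0:coor t4 ->
15. deliver 0→3:  <3:part t2 ->
16. deliver 3→0:  nop
17. propose(0,'x'):  <0:coor t5 ->
18. deliver 0→2:  nop
19. deliver 2→0:  nop
20. deliver 0→3:  <3:part t3 ->
21. deliver 3→0:  nop
22. deliver 0→4:  <4:part t2 ->
23. deliver 4→0:  nop
24. timeout(0):  <0:coor t6 ->
25. deliver 2→4:  nop
26. deliver 2→0:  nop
27. deliver 0→2:  nop
28. recover(2):  <2:part t1 ->
29. propose(0,'s'):  <0:coor t7 ->
30. deliver 0→3:  <3:part t4 ->
31. deliver 3→0:  nop
32. deliver 0→2:  <2:part t2 ->
33. deliver 2→0:  nop
34. deliver 0→4:  <4:part t3 ->

no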